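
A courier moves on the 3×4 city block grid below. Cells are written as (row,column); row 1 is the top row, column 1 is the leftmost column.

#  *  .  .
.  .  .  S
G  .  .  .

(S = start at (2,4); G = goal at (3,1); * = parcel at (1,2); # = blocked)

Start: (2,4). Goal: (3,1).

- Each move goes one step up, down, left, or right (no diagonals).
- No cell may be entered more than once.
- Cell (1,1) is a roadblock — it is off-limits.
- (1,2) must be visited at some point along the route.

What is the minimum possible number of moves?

6

Any route passes through (1,2) somewhere between (2,4) and (3,1). Summing Manhattan distances along the two legs ((2,4) → (1,2) → (3,1)) gives a lower bound of 3 + 3 = 6 moves.
A route of 6 moves achieves this: (2,4) → (1,4) → (1,3) → (1,2) → (2,2) → (3,2) → (3,1).
Since 6 matches the lower bound, it is optimal.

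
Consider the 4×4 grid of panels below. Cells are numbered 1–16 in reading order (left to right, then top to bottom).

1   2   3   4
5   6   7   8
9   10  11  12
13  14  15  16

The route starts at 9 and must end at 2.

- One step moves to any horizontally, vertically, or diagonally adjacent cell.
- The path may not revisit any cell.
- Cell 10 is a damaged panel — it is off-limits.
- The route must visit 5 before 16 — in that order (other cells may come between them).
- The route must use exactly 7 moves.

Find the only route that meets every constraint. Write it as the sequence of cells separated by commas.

9, 5, 6, 11, 16, 12, 7, 2

The waypoints must appear in the order 5, 16, with no cell reused.
Route from 9: up 1 to 5, right 1 to 6, down-right 2 to 16, up 1 to 12, up-left 2 to 2 — 7 moves in all.
Check: order respected (5 at step 1, 16 at step 4); 7 moves as required.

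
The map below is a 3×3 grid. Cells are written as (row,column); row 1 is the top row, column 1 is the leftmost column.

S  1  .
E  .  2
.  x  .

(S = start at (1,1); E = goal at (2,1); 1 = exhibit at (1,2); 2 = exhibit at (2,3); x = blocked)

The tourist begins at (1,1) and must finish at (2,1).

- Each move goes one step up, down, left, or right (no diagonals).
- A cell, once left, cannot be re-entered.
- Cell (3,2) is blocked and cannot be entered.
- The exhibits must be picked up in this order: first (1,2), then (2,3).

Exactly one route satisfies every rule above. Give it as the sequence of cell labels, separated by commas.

(1,1), (1,2), (1,3), (2,3), (2,2), (2,1)

The waypoints must appear in the order (1,2), (2,3), with no cell reused.
Route from (1,1): 2× right (reaching (1,3)), down to (2,3), 2× left (reaching (2,1)) — 5 moves in all.
Check: order respected (1 at step 1, 2 at step 3).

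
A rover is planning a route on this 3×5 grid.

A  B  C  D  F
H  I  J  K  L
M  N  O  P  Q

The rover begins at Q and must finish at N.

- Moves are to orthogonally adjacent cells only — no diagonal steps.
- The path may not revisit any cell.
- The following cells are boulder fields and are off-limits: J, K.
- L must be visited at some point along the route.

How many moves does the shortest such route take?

7

Any route passes through L somewhere between Q and N. Summing Manhattan distances along the two legs (Q → L → N) gives a lower bound of 1 + 4 = 5 moves.
The shortest route satisfying every rule uses 7 moves: Q → L → F → D → C → B → I → N.
The no-revisit rule (legs can't share cells) pushes the minimum above the 5-move bound; an exhaustive check rules out every length from 5 to 6, leaving 7 as the minimum.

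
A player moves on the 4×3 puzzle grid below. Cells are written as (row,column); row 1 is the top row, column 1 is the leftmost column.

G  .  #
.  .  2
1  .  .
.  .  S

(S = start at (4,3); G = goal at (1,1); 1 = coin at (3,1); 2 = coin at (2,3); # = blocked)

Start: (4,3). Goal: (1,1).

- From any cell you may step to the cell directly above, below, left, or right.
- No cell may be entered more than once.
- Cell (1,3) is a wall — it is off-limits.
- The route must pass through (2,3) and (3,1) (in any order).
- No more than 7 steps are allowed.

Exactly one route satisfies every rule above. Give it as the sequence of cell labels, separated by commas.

The budget equals the shortest possible length, so every move has to be on a shortest route through the required cells.
Route from (4,3): up 2 to (2,3), left 1 to (2,2), down 1 to (3,2), left 1 to (3,1), up 2 to (1,1) — 7 moves in all.
Check: all required cells visited; 7 ≤ 7 moves.

(4,3), (3,3), (2,3), (2,2), (3,2), (3,1), (2,1), (1,1)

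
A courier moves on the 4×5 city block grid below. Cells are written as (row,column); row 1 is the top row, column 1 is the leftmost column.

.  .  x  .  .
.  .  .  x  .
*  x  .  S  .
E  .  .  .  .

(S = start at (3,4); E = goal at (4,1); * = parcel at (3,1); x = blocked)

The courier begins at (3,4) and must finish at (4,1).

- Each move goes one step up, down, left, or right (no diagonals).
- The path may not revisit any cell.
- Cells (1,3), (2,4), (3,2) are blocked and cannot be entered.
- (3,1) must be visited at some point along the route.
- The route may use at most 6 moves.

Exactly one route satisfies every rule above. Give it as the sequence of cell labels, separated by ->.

(3,4) -> (3,3) -> (2,3) -> (2,2) -> (2,1) -> (3,1) -> (4,1)

Any route must reach (3,1) and still end at (4,1) within 6 moves, so the order of the required stops is forced.
Route from (3,4): left to (3,3), up to (2,3), 2× left (reaching (2,1)), 2× down (reaching (4,1)) — 6 moves in all.
Check: all required cells visited; 6 ≤ 6 moves.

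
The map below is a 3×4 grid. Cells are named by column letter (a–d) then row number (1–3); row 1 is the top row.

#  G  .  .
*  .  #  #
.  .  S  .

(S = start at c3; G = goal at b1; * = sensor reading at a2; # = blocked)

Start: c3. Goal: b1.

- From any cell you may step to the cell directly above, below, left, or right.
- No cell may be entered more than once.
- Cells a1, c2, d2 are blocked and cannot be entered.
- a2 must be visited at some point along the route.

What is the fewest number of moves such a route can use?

Any route passes through a2 somewhere between c3 and b1. Summing Manhattan distances along the two legs (c3 → a2 → b1) gives a lower bound of 3 + 2 = 5 moves.
A route of 5 moves achieves this: c3 → b3 → a3 → a2 → b2 → b1.
Since 5 matches the lower bound, it is optimal.

5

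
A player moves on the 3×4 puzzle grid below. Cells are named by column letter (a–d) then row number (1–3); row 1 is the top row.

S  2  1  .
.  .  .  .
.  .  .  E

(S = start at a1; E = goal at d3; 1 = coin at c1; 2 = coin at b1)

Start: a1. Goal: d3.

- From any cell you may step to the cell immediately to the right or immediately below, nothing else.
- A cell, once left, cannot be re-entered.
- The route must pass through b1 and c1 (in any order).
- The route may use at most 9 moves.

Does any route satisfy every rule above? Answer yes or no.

One route that works: a1 → b1 → c1 → c2 → c3 → d3.

yes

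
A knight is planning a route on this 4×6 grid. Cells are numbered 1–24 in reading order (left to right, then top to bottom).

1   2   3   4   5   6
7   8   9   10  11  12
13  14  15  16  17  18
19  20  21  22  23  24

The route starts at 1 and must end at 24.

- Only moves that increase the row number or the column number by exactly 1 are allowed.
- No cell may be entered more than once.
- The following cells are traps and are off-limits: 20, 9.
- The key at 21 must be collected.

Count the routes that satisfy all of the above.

A right/down-only route from 1 to 24 makes exactly 3 down-moves and 5 right-moves in some order.
With no other constraints that would be C(8,3) = 56 routes.
Split at 21 and multiply the segment counts (each segment already excludes blocked cells): 1→21: 3; 21→24: 1; product = 3.
That gives 3 routes.

3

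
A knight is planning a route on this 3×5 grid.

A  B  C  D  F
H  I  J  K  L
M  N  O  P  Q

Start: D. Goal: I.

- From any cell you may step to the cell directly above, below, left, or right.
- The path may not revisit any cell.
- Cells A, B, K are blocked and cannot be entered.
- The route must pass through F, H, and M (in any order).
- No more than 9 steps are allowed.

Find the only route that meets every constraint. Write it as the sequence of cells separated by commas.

D, F, L, Q, P, O, N, M, H, I

Any route must reach F, H, and M and still end at I within 9 moves, so the order of the required stops is forced.
Route from D: right to F, 2× down (reaching Q), 4× left (reaching M), up to H, right to I — 9 moves in all.
Check: all required cells visited; 9 ≤ 9 moves.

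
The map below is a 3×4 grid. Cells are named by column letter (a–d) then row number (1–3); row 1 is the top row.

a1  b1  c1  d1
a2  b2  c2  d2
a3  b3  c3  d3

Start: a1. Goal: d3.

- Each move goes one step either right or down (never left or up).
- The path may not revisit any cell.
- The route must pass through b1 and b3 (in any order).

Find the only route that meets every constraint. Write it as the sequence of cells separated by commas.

Moves only go right or down, so the column and row indices never decrease.
Route from a1: right to b1, 2× down (reaching b3), 2× right (reaching d3) — 5 moves in all.
Check: all required cells visited.

a1, b1, b2, b3, c3, d3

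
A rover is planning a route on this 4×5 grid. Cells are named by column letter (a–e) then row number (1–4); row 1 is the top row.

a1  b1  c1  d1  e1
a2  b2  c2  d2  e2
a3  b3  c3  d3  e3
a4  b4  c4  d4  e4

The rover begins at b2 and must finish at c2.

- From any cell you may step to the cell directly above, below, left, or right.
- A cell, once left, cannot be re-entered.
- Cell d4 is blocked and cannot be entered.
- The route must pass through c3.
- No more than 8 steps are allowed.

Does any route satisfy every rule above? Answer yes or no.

yes

One route that works: b2 → b3 → c3 → c2.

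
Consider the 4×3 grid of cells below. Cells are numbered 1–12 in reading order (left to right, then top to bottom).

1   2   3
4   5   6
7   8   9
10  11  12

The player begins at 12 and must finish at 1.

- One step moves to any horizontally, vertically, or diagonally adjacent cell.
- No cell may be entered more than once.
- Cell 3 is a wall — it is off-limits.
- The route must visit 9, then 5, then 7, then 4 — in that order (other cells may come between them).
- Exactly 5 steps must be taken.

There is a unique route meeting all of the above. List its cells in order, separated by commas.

12, 9, 5, 7, 4, 1

The waypoints must appear in the order 9, 5, 7, 4, with no cell reused.
Route from 12: up 1 to 9, up-left 1 to 5, down-left 1 to 7, up 2 to 1 — 5 moves in all.
Check: order respected (9 at step 1, 5 at step 2, 7 at step 3, 4 at step 4); 5 moves as required.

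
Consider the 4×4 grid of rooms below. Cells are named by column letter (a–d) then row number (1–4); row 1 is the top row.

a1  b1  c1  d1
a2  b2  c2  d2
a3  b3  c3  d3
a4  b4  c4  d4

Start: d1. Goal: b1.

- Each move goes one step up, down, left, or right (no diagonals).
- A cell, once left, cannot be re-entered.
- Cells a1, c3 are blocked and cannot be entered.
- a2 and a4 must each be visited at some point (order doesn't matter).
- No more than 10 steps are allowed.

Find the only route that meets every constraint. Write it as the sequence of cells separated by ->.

The budget equals the shortest possible length, so every move has to be on a shortest route through the required cells.
Route from d1: down 3 to d4, left 3 to a4, up 2 to a2, right 1 to b2, up 1 to b1 — 10 moves in all.
Check: all required cells visited; 10 ≤ 10 moves.

d1 -> d2 -> d3 -> d4 -> c4 -> b4 -> a4 -> a3 -> a2 -> b2 -> b1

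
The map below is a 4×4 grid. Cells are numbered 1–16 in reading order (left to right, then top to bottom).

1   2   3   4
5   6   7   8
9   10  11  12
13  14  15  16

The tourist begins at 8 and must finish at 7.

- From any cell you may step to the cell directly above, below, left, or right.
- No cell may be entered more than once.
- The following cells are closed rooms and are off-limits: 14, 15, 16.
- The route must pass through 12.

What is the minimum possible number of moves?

Any route passes through 12 somewhere between 8 and 7. Summing Manhattan distances along the two legs (8 → 12 → 7) gives a lower bound of 1 + 2 = 3 moves.
A route of 3 moves achieves this: 8 → 12 → 11 → 7.
Since 3 matches the lower bound, it is optimal.

3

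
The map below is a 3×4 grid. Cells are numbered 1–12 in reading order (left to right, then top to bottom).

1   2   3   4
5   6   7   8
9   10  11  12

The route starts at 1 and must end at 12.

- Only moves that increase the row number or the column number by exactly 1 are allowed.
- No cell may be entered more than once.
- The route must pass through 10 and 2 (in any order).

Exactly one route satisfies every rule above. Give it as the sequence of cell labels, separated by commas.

Moves only go right or down, so the column and row indices never decrease.
Route from 1: right 1 to 2, down 2 to 10, right 2 to 12 — 5 moves in all.
Check: all required cells visited.

1, 2, 6, 10, 11, 12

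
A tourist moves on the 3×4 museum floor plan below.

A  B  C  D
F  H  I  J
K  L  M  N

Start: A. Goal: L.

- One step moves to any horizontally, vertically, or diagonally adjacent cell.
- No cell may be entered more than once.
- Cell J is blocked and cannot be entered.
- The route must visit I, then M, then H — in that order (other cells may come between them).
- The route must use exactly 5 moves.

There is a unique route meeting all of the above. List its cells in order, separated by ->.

The waypoints must appear in the order I, M, H, with no cell reused.
Route from A: right 1 to B, down-right 1 to I, down 1 to M, up-left 1 to H, down 1 to L — 5 moves in all.
Check: order respected (I at step 2, M at step 3, H at step 4); 5 moves as required.

A -> B -> I -> M -> H -> L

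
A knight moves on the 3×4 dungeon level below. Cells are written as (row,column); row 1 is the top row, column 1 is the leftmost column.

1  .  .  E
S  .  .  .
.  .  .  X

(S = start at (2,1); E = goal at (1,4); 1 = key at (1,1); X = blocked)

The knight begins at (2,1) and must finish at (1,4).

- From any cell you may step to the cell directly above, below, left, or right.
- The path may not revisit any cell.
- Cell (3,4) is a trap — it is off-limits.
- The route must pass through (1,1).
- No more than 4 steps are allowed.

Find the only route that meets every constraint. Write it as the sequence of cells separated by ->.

(2,1) -> (1,1) -> (1,2) -> (1,3) -> (1,4)

Any route must reach (1,1) and still end at (1,4) within 4 moves, so the order of the required stops is forced.
Route from (2,1): up 1 to (1,1), right 3 to (1,4) — 4 moves in all.
Check: all required cells visited; 4 ≤ 4 moves.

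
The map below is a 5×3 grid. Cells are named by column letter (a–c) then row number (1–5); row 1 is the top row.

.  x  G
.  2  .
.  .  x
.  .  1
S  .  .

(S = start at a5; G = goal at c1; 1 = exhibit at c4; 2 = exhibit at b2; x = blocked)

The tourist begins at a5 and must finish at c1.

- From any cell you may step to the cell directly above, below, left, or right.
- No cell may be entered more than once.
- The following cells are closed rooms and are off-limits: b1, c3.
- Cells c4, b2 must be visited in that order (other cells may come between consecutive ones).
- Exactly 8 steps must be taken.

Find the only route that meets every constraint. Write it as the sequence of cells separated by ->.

a5 -> b5 -> c5 -> c4 -> b4 -> b3 -> b2 -> c2 -> c1

The waypoints must appear in the order c4, b2, with no cell reused.
Route from a5: right 2 to c5, up 1 to c4, left 1 to b4, up 2 to b2, right 1 to c2, up 1 to c1 — 8 moves in all.
Check: order respected (1 at step 3, 2 at step 6); 8 moves as required.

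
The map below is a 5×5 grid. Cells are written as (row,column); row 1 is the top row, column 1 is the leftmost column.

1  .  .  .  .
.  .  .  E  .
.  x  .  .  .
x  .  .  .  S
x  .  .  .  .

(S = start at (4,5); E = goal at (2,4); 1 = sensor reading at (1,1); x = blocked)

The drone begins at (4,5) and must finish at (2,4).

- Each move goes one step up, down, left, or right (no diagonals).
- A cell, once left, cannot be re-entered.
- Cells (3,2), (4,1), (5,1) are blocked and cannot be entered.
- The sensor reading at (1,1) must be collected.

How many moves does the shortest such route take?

Any route passes through (1,1) somewhere between (4,5) and (2,4). Summing Manhattan distances along the two legs ((4,5) → (1,1) → (2,4)) gives a lower bound of 7 + 4 = 11 moves.
A route of 11 moves achieves this: (4,5) → (3,5) → (2,5) → (1,5) → (1,4) → (1,3) → (1,2) → (1,1) → (2,1) → (2,2) → (2,3) → (2,4).
Since 11 matches the lower bound, it is optimal.

11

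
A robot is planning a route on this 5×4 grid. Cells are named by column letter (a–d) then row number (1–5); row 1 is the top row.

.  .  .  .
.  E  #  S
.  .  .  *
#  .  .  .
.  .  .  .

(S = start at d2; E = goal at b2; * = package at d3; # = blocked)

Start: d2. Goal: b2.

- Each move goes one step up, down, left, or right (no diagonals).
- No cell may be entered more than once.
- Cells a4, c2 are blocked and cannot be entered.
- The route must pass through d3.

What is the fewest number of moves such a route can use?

Any route passes through d3 somewhere between d2 and b2. Summing Manhattan distances along the two legs (d2 → d3 → b2) gives a lower bound of 1 + 3 = 4 moves.
A route of 4 moves achieves this: d2 → d3 → c3 → b3 → b2.
Since 4 matches the lower bound, it is optimal.

4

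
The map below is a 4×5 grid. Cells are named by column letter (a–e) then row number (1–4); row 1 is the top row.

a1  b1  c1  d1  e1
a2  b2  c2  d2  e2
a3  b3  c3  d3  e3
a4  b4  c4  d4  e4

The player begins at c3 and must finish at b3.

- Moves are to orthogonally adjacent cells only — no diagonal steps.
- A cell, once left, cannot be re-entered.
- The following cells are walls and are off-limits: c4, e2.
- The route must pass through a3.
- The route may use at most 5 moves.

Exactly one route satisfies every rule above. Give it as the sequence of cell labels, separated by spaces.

The 5-move cap with required stops at a3 leaves no slack for detours.
Route from c3: up to c2, 2× left (reaching a2), down to a3, right to b3 — 5 moves in all.
Check: all required cells visited; 5 ≤ 5 moves.

c3 c2 b2 a2 a3 b3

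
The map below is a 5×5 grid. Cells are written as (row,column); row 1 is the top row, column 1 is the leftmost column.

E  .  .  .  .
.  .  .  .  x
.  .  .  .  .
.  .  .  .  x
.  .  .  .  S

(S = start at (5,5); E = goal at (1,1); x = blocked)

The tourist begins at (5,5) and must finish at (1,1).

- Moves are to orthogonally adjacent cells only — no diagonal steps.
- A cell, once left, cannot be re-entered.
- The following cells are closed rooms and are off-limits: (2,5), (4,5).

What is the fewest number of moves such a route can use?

8

The Manhattan distance from (5,5) to (1,1) is |5−1| + |5−1| = 8, so at least 8 moves are needed.
A route of 8 moves achieves this: (5,5) → (5,4) → (4,4) → (3,4) → (2,4) → (1,4) → (1,3) → (1,2) → (1,1).
Since 8 matches the lower bound, it is optimal.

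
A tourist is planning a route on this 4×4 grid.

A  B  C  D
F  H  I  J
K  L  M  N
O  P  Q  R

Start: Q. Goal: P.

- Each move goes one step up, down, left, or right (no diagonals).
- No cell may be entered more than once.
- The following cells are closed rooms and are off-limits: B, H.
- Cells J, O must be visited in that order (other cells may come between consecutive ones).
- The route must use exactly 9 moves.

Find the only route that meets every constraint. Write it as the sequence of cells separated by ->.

The waypoints must appear in the order J, O, with no cell reused.
Route from Q: right 1 to R, up 2 to J, left 1 to I, down 1 to M, left 2 to K, down 1 to O, right 1 to P — 9 moves in all.
Check: order respected (J at step 3, O at step 8); 9 moves as required.

Q -> R -> N -> J -> I -> M -> L -> K -> O -> P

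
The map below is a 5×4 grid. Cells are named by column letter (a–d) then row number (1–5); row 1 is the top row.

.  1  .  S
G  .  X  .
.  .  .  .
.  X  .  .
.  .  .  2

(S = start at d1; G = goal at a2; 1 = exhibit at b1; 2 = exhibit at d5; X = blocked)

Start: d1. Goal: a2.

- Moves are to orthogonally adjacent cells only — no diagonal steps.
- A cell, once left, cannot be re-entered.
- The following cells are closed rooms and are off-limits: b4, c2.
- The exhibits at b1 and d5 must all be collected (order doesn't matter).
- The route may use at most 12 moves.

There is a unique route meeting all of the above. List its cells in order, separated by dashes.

d1 - d2 - d3 - d4 - d5 - c5 - c4 - c3 - b3 - b2 - b1 - a1 - a2

Any route must reach b1 and d5 and still end at a2 within 12 moves, so the order of the required stops is forced.
Route from d1: 4× down (reaching d5), left to c5, 2× up (reaching c3), left to b3, 2× up (reaching b1), left to a1, down to a2 — 12 moves in all.
Check: all required cells visited; 12 ≤ 12 moves.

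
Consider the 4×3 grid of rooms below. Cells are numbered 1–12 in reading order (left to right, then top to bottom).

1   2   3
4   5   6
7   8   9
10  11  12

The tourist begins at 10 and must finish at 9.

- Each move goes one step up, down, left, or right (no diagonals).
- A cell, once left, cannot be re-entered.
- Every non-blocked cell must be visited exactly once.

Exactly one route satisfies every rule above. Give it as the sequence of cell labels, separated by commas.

Need to visit all 12 open cells exactly once, starting at 10 and ending at 9.
Cell 1 has only two open neighbours (4 and 2), so the path must pass straight through it: one of those is the cell it's entered from and the other is where it exits.
Route from 10: 3× up (reaching 1), 2× right (reaching 3), down to 6, left to 5, 2× down (reaching 11), right to 12, up to 9 — 11 moves in all.
Check: all 12 open cells covered.

10, 7, 4, 1, 2, 3, 6, 5, 8, 11, 12, 9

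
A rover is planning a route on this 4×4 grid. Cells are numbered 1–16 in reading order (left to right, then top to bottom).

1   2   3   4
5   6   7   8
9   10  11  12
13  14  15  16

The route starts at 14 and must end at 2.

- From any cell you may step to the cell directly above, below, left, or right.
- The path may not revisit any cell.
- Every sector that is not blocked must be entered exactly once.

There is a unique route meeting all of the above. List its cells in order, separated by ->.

14 -> 13 -> 9 -> 10 -> 11 -> 15 -> 16 -> 12 -> 8 -> 4 -> 3 -> 7 -> 6 -> 5 -> 1 -> 2

Need to visit all 16 open cells exactly once, starting at 14 and ending at 2.
Route from 14: left 1 to 13, up 1 to 9, right 2 to 11, down 1 to 15, right 1 to 16, up 3 to 4, left 1 to 3, down 1 to 7, left 2 to 5, up 1 to 1, right 1 to 2 — 15 moves in all.
Check: all 16 open cells covered.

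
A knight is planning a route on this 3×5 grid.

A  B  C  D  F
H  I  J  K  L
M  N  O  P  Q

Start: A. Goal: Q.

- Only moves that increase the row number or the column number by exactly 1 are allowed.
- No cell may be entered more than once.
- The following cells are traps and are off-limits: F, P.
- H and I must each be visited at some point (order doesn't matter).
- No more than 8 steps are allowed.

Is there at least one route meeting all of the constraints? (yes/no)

One route that works: A → H → I → J → K → L → Q.

yes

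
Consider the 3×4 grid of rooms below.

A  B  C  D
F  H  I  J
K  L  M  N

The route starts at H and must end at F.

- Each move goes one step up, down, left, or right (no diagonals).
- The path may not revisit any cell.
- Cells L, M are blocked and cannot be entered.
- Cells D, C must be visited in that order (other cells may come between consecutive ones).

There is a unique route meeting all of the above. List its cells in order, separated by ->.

The waypoints must appear in the order D, C, with no cell reused.
Route from H: right 2 to J, up 1 to D, left 3 to A, down 1 to F — 7 moves in all.
Check: order respected (D at step 3, C at step 4).

H -> I -> J -> D -> C -> B -> A -> F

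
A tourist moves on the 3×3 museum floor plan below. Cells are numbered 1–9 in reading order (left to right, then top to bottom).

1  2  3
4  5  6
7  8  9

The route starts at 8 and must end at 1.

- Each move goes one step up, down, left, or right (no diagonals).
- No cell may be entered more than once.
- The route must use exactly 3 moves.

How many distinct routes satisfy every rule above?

3

Need simple routes of exactly 3 moves from 8 to 1 (Manhattan distance 3, so 0 moves are spent on a detour and 0 undoing it).
Enumerating: 8 5 2 1 | 8 5 4 1 | 8 7 4 1.
That gives 3 routes.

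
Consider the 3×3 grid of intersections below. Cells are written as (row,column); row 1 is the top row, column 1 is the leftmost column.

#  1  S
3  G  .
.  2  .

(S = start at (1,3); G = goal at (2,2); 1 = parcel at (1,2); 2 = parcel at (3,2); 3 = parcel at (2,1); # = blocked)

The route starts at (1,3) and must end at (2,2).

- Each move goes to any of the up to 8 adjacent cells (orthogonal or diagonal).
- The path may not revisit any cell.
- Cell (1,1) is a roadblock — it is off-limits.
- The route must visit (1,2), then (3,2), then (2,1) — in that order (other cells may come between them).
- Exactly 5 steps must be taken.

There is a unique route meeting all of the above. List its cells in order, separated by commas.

(1,3), (1,2), (2,3), (3,2), (2,1), (2,2)

The waypoints must appear in the order (1,2), (3,2), (2,1), with no cell reused.
Route from (1,3): left 1 to (1,2), down-right 1 to (2,3), down-left 1 to (3,2), up-left 1 to (2,1), right 1 to (2,2) — 5 moves in all.
Check: order respected (1 at step 1, 2 at step 3, 3 at step 4); 5 moves as required.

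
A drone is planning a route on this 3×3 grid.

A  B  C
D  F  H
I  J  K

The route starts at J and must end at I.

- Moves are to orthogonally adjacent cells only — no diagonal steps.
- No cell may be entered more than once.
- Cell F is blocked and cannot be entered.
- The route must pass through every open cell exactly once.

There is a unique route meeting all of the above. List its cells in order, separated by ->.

Need to visit all 8 open cells exactly once, starting at J and ending at I.
Route from J: right 1 to K, up 2 to C, left 2 to A, down 2 to I — 7 moves in all.
Check: all 8 open cells covered.

J -> K -> H -> C -> B -> A -> D -> I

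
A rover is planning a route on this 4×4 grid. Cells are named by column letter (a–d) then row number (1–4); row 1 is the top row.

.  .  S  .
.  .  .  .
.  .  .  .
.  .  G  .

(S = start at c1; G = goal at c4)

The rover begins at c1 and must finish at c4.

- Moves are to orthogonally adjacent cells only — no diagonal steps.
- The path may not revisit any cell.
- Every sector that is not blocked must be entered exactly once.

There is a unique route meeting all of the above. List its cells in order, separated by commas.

Need to visit all 16 open cells exactly once, starting at c1 and ending at c4.
Cell d1 has only two open neighbours (d2 and c1), so the path must pass straight through it: one of those is the cell it's entered from and the other is where it exits.
Route from c1: right 1 to d1, down 1 to d2, left 2 to b2, up 1 to b1, left 1 to a1, down 3 to a4, right 1 to b4, up 1 to b3, right 2 to d3, down 1 to d4, left 1 to c4 — 15 moves in all.
Check: all 16 open cells covered.

c1, d1, d2, c2, b2, b1, a1, a2, a3, a4, b4, b3, c3, d3, d4, c4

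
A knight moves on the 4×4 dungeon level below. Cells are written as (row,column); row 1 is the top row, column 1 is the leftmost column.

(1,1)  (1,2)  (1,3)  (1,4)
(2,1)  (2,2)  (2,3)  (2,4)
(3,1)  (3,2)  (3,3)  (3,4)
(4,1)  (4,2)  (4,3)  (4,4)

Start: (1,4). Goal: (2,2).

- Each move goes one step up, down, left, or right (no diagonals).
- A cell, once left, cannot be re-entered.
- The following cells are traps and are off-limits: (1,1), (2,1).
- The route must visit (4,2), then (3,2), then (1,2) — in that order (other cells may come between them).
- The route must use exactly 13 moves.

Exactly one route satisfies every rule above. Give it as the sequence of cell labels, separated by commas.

(1,4), (2,4), (3,4), (4,4), (4,3), (4,2), (4,1), (3,1), (3,2), (3,3), (2,3), (1,3), (1,2), (2,2)

The waypoints must appear in the order (4,2), (3,2), (1,2), with no cell reused.
Route from (1,4): down 3 to (4,4), left 3 to (4,1), up 1 to (3,1), right 2 to (3,3), up 2 to (1,3), left 1 to (1,2), down 1 to (2,2) — 13 moves in all.
Check: order respected ((4,2) at step 5, (3,2) at step 8, (1,2) at step 12); 13 moves as required.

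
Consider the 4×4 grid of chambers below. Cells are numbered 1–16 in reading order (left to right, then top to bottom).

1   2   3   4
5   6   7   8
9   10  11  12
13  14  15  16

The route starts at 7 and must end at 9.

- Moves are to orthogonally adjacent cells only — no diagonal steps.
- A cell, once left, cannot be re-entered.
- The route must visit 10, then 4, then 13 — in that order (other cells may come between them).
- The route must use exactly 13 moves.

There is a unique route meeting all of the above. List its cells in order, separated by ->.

7 -> 11 -> 10 -> 6 -> 2 -> 3 -> 4 -> 8 -> 12 -> 16 -> 15 -> 14 -> 13 -> 9

The waypoints must appear in the order 10, 4, 13, with no cell reused.
Route from 7: down 1 to 11, left 1 to 10, up 2 to 2, right 2 to 4, down 3 to 16, left 3 to 13, up 1 to 9 — 13 moves in all.
Check: order respected (10 at step 2, 4 at step 6, 13 at step 12); 13 moves as required.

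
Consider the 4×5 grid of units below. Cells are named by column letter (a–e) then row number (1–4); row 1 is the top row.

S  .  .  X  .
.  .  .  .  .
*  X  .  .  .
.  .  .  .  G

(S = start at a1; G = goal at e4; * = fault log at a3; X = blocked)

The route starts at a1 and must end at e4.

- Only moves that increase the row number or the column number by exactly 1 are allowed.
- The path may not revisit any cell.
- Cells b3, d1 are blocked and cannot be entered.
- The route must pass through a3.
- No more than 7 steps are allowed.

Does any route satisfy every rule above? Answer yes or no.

yes

One route that works: a1 → a2 → a3 → a4 → b4 → c4 → d4 → e4.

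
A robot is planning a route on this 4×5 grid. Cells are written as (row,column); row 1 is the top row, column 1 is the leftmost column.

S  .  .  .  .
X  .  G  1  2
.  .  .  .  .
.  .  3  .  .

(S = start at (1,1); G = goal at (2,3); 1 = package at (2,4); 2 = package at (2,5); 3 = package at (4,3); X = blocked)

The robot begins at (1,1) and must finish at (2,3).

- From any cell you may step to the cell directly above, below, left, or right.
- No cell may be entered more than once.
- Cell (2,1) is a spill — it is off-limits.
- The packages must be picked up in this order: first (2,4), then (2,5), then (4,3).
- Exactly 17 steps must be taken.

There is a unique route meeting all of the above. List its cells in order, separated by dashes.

(1,1) - (1,2) - (1,3) - (1,4) - (2,4) - (2,5) - (3,5) - (4,5) - (4,4) - (3,4) - (3,3) - (4,3) - (4,2) - (4,1) - (3,1) - (3,2) - (2,2) - (2,3)

The waypoints must appear in the order (2,4), (2,5), (4,3), with no cell reused.
Route from (1,1): 3× right (reaching (1,4)), down to (2,4), right to (2,5), 2× down (reaching (4,5)), left to (4,4), up to (3,4), left to (3,3), down to (4,3), 2× left (reaching (4,1)), up to (3,1), right to (3,2), up to (2,2), right to (2,3) — 17 moves in all.
Check: order respected (1 at step 4, 2 at step 5, 3 at step 11); 17 moves as required.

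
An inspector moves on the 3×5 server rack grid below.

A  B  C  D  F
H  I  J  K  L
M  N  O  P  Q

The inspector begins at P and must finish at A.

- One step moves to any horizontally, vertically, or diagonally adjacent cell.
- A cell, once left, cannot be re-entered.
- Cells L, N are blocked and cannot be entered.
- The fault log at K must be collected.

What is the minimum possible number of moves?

4

Any route passes through K somewhere between P and A. Summing Chebyshev distances along the two legs (P → K → A) gives a lower bound of 1 + 3 = 4 moves.
A route of 4 moves achieves this: P → K → C → B → A.
Since 4 matches the lower bound, it is optimal.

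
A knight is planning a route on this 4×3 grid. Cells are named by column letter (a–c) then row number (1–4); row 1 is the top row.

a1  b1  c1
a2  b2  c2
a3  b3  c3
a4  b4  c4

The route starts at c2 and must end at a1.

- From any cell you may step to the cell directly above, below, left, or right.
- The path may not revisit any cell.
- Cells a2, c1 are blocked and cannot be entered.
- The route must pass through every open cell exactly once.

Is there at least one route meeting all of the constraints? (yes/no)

One route that works: c2 → c3 → c4 → b4 → a4 → a3 → b3 → b2 → b1 → a1.

yes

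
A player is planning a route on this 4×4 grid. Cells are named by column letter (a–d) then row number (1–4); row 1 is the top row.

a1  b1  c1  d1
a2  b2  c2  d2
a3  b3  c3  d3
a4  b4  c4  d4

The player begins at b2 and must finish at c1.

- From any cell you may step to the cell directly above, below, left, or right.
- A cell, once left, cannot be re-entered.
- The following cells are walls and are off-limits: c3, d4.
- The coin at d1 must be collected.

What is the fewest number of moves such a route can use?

Any route passes through d1 somewhere between b2 and c1. Summing Manhattan distances along the two legs (b2 → d1 → c1) gives a lower bound of 3 + 1 = 4 moves.
A route of 4 moves achieves this: b2 → c2 → d2 → d1 → c1.
Since 4 matches the lower bound, it is optimal.

4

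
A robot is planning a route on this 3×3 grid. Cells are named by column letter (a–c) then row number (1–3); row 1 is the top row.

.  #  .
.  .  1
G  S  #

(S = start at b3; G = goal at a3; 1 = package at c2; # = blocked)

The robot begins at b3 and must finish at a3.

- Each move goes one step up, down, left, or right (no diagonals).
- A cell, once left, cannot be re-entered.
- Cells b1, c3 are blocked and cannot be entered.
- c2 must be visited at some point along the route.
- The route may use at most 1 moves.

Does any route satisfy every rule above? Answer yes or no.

Even ignoring the no-revisit rule, getting from b3 to a3 via c2 needs at least 2 + 3 = 5 moves (Manhattan distance per leg), which exceeds the 1-move limit.

no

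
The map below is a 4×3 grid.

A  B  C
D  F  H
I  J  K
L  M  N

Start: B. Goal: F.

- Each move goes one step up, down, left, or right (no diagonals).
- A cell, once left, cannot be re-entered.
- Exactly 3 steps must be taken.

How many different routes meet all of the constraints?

Need simple routes of exactly 3 moves from B to F (Manhattan distance 1, so 1 moves are spent on a detour and 1 undoing it).
Enumerating: B A D F | B C H F.
That gives 2 routes.

2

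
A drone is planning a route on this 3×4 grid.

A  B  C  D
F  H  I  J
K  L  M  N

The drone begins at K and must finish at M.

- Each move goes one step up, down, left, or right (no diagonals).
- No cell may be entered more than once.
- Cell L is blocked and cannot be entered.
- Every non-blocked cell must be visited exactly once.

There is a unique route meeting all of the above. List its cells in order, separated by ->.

Need to visit all 11 open cells exactly once, starting at K and ending at M.
Route from K: 2× up (reaching A), right to B, down to H, right to I, up to C, right to D, 2× down (reaching N), left to M — 10 moves in all.
Check: all 11 open cells covered.

K -> F -> A -> B -> H -> I -> C -> D -> J -> N -> M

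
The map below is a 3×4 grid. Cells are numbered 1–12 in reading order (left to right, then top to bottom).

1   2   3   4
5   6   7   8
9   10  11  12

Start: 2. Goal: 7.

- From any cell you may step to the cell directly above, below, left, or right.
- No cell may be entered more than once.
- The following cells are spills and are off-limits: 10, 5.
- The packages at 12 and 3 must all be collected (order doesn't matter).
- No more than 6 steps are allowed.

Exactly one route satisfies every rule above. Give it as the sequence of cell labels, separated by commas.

The 6-move cap with required stops at 12, 3 leaves no slack for detours.
Route from 2: 2× right (reaching 4), 2× down (reaching 12), left to 11, up to 7 — 6 moves in all.
Check: all required cells visited; 6 ≤ 6 moves.

2, 3, 4, 8, 12, 11, 7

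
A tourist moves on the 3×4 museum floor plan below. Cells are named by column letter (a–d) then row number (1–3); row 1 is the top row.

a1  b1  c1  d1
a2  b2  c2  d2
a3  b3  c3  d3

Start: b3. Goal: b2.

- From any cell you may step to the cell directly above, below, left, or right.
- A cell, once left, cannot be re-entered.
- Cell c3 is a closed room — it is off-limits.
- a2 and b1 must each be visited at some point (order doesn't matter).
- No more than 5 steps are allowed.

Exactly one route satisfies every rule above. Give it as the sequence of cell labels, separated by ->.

b3 -> a3 -> a2 -> a1 -> b1 -> b2

Any route must reach a2 and b1 and still end at b2 within 5 moves, so the order of the required stops is forced.
Route from b3: left 1 to a3, up 2 to a1, right 1 to b1, down 1 to b2 — 5 moves in all.
Check: all required cells visited; 5 ≤ 5 moves.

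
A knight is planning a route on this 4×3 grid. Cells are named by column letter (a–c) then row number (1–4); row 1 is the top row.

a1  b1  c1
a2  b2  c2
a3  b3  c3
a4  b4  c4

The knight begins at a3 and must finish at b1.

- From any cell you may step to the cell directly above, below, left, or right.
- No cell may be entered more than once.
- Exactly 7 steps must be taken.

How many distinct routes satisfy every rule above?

Need simple routes of exactly 7 moves from a3 to b1 (Manhattan distance 3, so 2 moves are spent on a detour and 2 undoing it).
Branch systematically from the start, pruning whenever the remaining move budget drops below the Manhattan distance to b1 or differs from it in parity. Grouping the completions by first move — via a2: 1; via a4: 7; via b3: 3 — and summing: 1 + 7 + 3 = 11.
That gives 11 routes.

11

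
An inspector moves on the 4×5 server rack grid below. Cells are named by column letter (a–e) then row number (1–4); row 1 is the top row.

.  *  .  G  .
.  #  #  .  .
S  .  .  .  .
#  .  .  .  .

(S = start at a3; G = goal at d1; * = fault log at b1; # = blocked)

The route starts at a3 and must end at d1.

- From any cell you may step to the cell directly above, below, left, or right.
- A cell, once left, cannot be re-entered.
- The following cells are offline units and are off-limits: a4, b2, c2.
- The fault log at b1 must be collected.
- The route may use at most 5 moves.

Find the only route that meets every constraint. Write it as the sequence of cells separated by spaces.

The budget equals the shortest possible length, so every move has to be on a shortest route through the required cells.
Route from a3: 2× up (reaching a1), 3× right (reaching d1) — 5 moves in all.
Check: all required cells visited; 5 ≤ 5 moves.

a3 a2 a1 b1 c1 d1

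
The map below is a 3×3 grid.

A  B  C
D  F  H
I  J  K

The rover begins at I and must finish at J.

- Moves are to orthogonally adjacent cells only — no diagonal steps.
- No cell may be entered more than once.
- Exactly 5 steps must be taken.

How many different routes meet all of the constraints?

2

Need simple routes of exactly 5 moves from I to J (Manhattan distance 1, so 2 moves are spent on a detour and 2 undoing it).
Enumerating: I D A B F J | I D F H K J.
That gives 2 routes.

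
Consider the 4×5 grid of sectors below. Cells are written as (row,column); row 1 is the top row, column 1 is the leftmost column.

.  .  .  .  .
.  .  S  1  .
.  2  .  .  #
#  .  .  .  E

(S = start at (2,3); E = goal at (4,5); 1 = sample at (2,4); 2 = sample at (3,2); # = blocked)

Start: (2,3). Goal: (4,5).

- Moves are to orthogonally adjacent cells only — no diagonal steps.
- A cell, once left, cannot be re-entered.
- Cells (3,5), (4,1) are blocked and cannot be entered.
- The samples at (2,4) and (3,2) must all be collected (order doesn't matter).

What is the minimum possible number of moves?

Any route passes through (2,4) and (3,2) in some order between (2,3) and (4,5). Summing Manhattan distances along each leg and taking the cheapest ordering ((2,3) → (2,4) → (3,2) → (4,5)) gives a lower bound of 1 + 3 + 4 = 8 moves.
A route of 8 moves achieves this: (2,3) → (2,4) → (3,4) → (3,3) → (3,2) → (4,2) → (4,3) → (4,4) → (4,5).
Since 8 matches the lower bound, it is optimal.

8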